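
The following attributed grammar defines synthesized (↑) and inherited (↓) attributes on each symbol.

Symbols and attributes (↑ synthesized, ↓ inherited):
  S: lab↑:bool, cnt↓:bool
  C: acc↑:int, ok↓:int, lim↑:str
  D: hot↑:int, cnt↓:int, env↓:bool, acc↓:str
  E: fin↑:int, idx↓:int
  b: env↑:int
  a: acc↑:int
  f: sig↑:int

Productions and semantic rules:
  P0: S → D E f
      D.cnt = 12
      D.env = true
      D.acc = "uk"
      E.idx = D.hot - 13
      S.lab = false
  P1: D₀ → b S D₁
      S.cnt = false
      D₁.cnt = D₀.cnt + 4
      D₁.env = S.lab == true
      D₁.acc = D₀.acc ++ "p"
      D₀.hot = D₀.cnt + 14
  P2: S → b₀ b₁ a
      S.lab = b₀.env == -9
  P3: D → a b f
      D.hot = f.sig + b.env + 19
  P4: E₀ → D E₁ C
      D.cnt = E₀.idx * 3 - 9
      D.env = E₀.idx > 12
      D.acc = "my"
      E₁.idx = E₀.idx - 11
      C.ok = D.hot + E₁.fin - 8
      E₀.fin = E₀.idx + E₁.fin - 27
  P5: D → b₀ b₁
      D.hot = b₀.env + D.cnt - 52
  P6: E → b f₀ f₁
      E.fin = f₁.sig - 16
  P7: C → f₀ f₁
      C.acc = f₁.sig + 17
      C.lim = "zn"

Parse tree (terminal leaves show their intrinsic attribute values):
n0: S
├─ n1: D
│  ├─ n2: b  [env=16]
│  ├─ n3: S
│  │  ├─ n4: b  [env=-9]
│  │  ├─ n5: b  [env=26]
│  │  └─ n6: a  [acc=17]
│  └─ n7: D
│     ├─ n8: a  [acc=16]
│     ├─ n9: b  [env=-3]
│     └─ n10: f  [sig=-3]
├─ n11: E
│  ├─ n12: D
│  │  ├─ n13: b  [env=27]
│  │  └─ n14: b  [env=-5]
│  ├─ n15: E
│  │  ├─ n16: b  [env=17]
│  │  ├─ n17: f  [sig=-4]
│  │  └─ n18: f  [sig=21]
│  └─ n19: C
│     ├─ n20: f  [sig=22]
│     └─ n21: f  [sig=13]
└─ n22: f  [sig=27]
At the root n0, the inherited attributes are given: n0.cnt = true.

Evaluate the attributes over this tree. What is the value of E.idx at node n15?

2

1. n0.cnt = true  [given at root]
2. n1.cnt = 12  [12]
3. n1.env = true  [true]
4. n1.acc = "uk"  ["uk"]
5. n2.env = 16  [terminal]
6. n3.cnt = false  [false]
7. n4.env = -9  [terminal]
8. n5.env = 26  [terminal]
9. n6.acc = 17  [terminal]
10. n3.lab = true  [b₀.env == -9]
11. n7.cnt = 16  [D₀.cnt + 4]
12. n7.env = true  [S.lab == true]
13. n7.acc = "ukp"  [D₀.acc ++ "p"]
14. n8.acc = 16  [terminal]
15. n9.env = -3  [terminal]
16. n10.sig = -3  [terminal]
17. n7.hot = 13  [f.sig + b.env + 19]
18. n1.hot = 26  [D₀.cnt + 14]
19. n11.idx = 13  [D.hot - 13]
20. n12.cnt = 30  [E₀.idx * 3 - 9]
21. n12.env = true  [E₀.idx > 12]
22. n12.acc = "my"  ["my"]
23. n13.env = 27  [terminal]
24. n14.env = -5  [terminal]
25. n12.hot = 5  [b₀.env + D.cnt - 52]
26. n15.idx = 2  [E₀.idx - 11]
27. n16.env = 17  [terminal]
28. n17.sig = -4  [terminal]
29. n18.sig = 21  [terminal]
30. n15.fin = 5  [f₁.sig - 16]
31. n19.ok = 2  [D.hot + E₁.fin - 8]
32. n20.sig = 22  [terminal]
33. n21.sig = 13  [terminal]
34. n19.acc = 30  [f₁.sig + 17]
35. n19.lim = "zn"  ["zn"]
36. n11.fin = -9  [E₀.idx + E₁.fin - 27]
37. n22.sig = 27  [terminal]
38. n0.lab = false  [false]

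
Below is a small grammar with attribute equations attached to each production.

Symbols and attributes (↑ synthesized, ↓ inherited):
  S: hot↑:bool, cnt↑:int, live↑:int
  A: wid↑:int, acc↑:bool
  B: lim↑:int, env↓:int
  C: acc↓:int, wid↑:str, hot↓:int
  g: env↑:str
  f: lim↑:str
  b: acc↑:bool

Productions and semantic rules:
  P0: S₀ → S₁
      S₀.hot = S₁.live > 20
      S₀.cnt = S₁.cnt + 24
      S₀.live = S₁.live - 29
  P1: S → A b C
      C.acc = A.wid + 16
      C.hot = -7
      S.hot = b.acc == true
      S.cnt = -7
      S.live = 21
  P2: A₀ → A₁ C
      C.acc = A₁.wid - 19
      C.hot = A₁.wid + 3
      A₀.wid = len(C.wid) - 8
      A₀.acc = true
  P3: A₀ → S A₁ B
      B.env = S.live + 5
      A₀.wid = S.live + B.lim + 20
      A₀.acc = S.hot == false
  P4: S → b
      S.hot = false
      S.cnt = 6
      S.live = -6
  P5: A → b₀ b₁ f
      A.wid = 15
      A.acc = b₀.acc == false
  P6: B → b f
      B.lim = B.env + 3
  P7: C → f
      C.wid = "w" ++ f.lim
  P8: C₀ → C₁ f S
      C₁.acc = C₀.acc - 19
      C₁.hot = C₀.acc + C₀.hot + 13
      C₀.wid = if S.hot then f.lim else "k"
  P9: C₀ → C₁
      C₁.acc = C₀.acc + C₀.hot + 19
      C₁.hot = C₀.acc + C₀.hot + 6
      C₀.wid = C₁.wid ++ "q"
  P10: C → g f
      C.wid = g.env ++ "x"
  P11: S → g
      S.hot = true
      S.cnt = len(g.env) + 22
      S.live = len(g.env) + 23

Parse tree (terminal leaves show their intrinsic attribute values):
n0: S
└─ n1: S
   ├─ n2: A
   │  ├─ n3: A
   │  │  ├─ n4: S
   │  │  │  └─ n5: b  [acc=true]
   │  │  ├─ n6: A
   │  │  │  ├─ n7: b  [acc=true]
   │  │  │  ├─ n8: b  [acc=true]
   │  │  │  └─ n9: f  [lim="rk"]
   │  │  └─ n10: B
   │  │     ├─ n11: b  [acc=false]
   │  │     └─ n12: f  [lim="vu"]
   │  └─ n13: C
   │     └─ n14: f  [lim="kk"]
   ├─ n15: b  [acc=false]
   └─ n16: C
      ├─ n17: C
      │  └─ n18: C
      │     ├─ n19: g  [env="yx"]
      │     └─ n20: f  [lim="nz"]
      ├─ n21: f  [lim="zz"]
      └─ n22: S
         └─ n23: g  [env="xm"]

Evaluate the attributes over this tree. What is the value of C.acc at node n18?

28

1. n5.acc = true  [terminal]
2. n4.hot = false  [false]
3. n4.cnt = 6  [6]
4. n4.live = -6  [-6]
5. n7.acc = true  [terminal]
6. n8.acc = true  [terminal]
7. n9.lim = "rk"  [terminal]
8. n6.wid = 15  [15]
9. n6.acc = false  [b₀.acc == false]
10. n10.env = -1  [S.live + 5]
11. n11.acc = false  [terminal]
12. n12.lim = "vu"  [terminal]
13. n10.lim = 2  [B.env + 3]
14. n3.wid = 16  [S.live + B.lim + 20]
15. n3.acc = true  [S.hot == false]
16. n13.acc = -3  [A₁.wid - 19]
17. n13.hot = 19  [A₁.wid + 3]
18. n14.lim = "kk"  [terminal]
19. n13.wid = "wkk"  ["w" ++ f.lim]
20. n2.wid = -5  [len(C.wid) - 8]
21. n2.acc = true  [true]
22. n15.acc = false  [terminal]
23. n16.acc = 11  [A.wid + 16]
24. n16.hot = -7  [-7]
25. n17.acc = -8  [C₀.acc - 19]
26. n17.hot = 17  [C₀.acc + C₀.hot + 13]
27. n18.acc = 28  [C₀.acc + C₀.hot + 19]
28. n18.hot = 15  [C₀.acc + C₀.hot + 6]
29. n19.env = "yx"  [terminal]
30. n20.lim = "nz"  [terminal]
31. n18.wid = "yxx"  [g.env ++ "x"]
32. n17.wid = "yxxq"  [C₁.wid ++ "q"]
33. n21.lim = "zz"  [terminal]
34. n23.env = "xm"  [terminal]
35. n22.hot = true  [true]
36. n22.cnt = 24  [len(g.env) + 22]
37. n22.live = 25  [len(g.env) + 23]
38. n16.wid = "zz"  [if S.hot then f.lim else "k"]
39. n1.hot = false  [b.acc == true]
40. n1.cnt = -7  [-7]
41. n1.live = 21  [21]
42. n0.hot = true  [S₁.live > 20]
43. n0.cnt = 17  [S₁.cnt + 24]
44. n0.live = -8  [S₁.live - 29]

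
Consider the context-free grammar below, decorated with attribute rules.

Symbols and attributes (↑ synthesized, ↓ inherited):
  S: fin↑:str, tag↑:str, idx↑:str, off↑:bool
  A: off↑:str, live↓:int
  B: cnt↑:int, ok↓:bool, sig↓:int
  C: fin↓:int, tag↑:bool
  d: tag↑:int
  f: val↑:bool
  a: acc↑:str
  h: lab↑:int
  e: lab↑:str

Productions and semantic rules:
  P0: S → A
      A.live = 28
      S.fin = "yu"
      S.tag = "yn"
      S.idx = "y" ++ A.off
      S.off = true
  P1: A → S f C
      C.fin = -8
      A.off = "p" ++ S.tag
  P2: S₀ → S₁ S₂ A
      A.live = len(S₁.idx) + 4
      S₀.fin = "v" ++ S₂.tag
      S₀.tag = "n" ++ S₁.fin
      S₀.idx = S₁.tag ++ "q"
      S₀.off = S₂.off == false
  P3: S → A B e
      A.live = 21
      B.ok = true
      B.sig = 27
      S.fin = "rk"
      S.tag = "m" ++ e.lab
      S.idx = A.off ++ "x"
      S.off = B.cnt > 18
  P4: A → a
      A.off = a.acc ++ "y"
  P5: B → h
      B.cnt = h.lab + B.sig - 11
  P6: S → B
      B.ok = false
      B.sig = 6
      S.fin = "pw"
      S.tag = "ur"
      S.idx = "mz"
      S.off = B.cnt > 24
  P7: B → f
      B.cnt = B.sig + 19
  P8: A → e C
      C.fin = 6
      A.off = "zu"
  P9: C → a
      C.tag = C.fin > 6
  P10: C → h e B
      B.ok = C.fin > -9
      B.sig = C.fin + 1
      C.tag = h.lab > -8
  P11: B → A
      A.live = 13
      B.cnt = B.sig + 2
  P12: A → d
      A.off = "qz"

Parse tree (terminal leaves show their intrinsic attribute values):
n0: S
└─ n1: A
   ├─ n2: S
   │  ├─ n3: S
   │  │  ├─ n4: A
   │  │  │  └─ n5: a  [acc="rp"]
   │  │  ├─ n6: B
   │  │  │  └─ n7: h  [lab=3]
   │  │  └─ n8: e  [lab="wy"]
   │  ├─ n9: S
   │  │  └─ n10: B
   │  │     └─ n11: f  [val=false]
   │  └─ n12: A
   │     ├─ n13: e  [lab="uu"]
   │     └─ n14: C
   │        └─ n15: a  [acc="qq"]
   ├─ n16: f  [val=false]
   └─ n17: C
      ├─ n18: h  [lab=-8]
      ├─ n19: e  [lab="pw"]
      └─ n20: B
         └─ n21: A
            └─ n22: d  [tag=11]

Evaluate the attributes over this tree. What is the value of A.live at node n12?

8

1. n1.live = 28  [28]
2. n4.live = 21  [21]
3. n5.acc = "rp"  [terminal]
4. n4.off = "rpy"  [a.acc ++ "y"]
5. n6.ok = true  [true]
6. n6.sig = 27  [27]
7. n7.lab = 3  [terminal]
8. n6.cnt = 19  [h.lab + B.sig - 11]
9. n8.lab = "wy"  [terminal]
10. n3.fin = "rk"  ["rk"]
11. n3.tag = "mwy"  ["m" ++ e.lab]
12. n3.idx = "rpyx"  [A.off ++ "x"]
13. n3.off = true  [B.cnt > 18]
14. n10.ok = false  [false]
15. n10.sig = 6  [6]
16. n11.val = false  [terminal]
17. n10.cnt = 25  [B.sig + 19]
18. n9.fin = "pw"  ["pw"]
19. n9.tag = "ur"  ["ur"]
20. n9.idx = "mz"  ["mz"]
21. n9.off = true  [B.cnt > 24]
22. n12.live = 8  [len(S₁.idx) + 4]
23. n13.lab = "uu"  [terminal]
24. n14.fin = 6  [6]
25. n15.acc = "qq"  [terminal]
26. n14.tag = false  [C.fin > 6]
27. n12.off = "zu"  ["zu"]
28. n2.fin = "vur"  ["v" ++ S₂.tag]
29. n2.tag = "nrk"  ["n" ++ S₁.fin]
30. n2.idx = "mwyq"  [S₁.tag ++ "q"]
31. n2.off = false  [S₂.off == false]
32. n16.val = false  [terminal]
33. n17.fin = -8  [-8]
34. n18.lab = -8  [terminal]
35. n19.lab = "pw"  [terminal]
36. n20.ok = true  [C.fin > -9]
37. n20.sig = -7  [C.fin + 1]
38. n21.live = 13  [13]
39. n22.tag = 11  [terminal]
40. n21.off = "qz"  ["qz"]
41. n20.cnt = -5  [B.sig + 2]
42. n17.tag = false  [h.lab > -8]
43. n1.off = "pnrk"  ["p" ++ S.tag]
44. n0.fin = "yu"  ["yu"]
45. n0.tag = "yn"  ["yn"]
46. n0.idx = "ypnrk"  ["y" ++ A.off]
47. n0.off = true  [true]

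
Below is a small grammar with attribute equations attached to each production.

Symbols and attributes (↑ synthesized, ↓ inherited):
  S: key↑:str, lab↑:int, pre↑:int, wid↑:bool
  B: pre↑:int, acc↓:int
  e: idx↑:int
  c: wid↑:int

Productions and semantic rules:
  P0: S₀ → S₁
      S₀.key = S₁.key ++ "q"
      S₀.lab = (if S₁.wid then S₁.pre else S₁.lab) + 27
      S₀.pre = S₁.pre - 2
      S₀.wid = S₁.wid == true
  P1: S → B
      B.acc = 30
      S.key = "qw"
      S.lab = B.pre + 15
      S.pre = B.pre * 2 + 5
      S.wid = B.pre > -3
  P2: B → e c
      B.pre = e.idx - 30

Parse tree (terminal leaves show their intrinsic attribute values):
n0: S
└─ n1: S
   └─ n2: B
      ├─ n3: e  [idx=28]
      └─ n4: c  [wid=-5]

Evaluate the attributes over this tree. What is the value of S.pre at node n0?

-1

1. n2.acc = 30  [30]
2. n3.idx = 28  [terminal]
3. n4.wid = -5  [terminal]
4. n2.pre = -2  [e.idx - 30]
5. n1.key = "qw"  ["qw"]
6. n1.lab = 13  [B.pre + 15]
7. n1.pre = 1  [B.pre * 2 + 5]
8. n1.wid = true  [B.pre > -3]
9. n0.key = "qwq"  [S₁.key ++ "q"]
10. n0.lab = 28  [(if S₁.wid then S₁.pre else S₁.lab) + 27]
11. n0.pre = -1  [S₁.pre - 2]
12. n0.wid = true  [S₁.wid == true]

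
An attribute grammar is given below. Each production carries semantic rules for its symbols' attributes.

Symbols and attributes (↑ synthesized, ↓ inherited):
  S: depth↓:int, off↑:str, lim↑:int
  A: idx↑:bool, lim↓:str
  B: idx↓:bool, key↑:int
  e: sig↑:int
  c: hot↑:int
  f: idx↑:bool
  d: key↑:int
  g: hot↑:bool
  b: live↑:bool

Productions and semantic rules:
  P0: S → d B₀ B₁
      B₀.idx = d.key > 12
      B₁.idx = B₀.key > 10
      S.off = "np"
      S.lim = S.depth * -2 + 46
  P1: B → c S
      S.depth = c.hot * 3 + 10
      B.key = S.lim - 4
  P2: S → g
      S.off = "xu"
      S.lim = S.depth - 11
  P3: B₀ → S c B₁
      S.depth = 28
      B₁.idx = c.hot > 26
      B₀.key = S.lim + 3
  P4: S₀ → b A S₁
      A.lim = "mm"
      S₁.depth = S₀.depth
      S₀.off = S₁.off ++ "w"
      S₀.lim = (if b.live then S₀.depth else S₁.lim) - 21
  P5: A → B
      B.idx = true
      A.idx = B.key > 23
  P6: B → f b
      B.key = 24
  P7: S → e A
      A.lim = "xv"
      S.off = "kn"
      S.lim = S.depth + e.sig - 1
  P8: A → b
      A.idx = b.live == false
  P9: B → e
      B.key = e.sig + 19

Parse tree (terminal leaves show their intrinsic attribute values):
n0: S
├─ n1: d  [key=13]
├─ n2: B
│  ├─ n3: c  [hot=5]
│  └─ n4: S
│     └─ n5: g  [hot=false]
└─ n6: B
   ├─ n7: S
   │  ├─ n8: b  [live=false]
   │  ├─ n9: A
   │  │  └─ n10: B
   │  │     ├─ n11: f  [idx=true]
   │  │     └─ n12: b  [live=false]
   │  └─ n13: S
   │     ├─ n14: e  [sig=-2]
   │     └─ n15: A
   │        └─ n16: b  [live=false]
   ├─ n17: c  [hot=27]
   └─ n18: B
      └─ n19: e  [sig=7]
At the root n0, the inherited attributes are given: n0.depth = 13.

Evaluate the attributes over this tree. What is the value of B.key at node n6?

7

1. n0.depth = 13  [given at root]
2. n1.key = 13  [terminal]
3. n2.idx = true  [d.key > 12]
4. n3.hot = 5  [terminal]
5. n4.depth = 25  [c.hot * 3 + 10]
6. n5.hot = false  [terminal]
7. n4.off = "xu"  ["xu"]
8. n4.lim = 14  [S.depth - 11]
9. n2.key = 10  [S.lim - 4]
10. n6.idx = false  [B₀.key > 10]
11. n7.depth = 28  [28]
12. n8.live = false  [terminal]
13. n9.lim = "mm"  ["mm"]
14. n10.idx = true  [true]
15. n11.idx = true  [terminal]
16. n12.live = false  [terminal]
17. n10.key = 24  [24]
18. n9.idx = true  [B.key > 23]
19. n13.depth = 28  [S₀.depth]
20. n14.sig = -2  [terminal]
21. n15.lim = "xv"  ["xv"]
22. n16.live = false  [terminal]
23. n15.idx = true  [b.live == false]
24. n13.off = "kn"  ["kn"]
25. n13.lim = 25  [S.depth + e.sig - 1]
26. n7.off = "knw"  [S₁.off ++ "w"]
27. n7.lim = 4  [(if b.live then S₀.depth else S₁.lim) - 21]
28. n17.hot = 27  [terminal]
29. n18.idx = true  [c.hot > 26]
30. n19.sig = 7  [terminal]
31. n18.key = 26  [e.sig + 19]
32. n6.key = 7  [S.lim + 3]
33. n0.off = "np"  ["np"]
34. n0.lim = 20  [S.depth * -2 + 46]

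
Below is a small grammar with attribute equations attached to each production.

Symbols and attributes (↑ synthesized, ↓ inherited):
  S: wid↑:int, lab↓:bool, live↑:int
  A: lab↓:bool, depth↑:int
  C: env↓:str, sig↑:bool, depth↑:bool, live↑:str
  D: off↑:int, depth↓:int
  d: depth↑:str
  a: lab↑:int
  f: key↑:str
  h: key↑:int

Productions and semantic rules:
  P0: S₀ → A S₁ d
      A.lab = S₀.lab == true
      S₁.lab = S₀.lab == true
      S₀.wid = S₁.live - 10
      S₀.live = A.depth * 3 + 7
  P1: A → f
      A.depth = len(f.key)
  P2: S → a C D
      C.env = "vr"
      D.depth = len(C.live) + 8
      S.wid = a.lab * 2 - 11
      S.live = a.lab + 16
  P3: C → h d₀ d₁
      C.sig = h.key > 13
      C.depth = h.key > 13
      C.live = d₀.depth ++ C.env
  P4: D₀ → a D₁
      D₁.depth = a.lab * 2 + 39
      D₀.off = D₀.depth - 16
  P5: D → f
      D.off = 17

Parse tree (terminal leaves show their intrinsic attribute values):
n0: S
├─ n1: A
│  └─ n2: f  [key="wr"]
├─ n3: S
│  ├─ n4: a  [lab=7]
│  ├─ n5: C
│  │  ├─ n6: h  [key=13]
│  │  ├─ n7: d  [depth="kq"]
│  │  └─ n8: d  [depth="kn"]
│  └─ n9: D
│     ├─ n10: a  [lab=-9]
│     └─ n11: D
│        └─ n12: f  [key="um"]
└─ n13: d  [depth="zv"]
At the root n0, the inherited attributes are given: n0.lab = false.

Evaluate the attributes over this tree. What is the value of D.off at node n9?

-4

1. n0.lab = false  [given at root]
2. n1.lab = false  [S₀.lab == true]
3. n2.key = "wr"  [terminal]
4. n1.depth = 2  [len(f.key)]
5. n3.lab = false  [S₀.lab == true]
6. n4.lab = 7  [terminal]
7. n5.env = "vr"  ["vr"]
8. n6.key = 13  [terminal]
9. n7.depth = "kq"  [terminal]
10. n8.depth = "kn"  [terminal]
11. n5.sig = false  [h.key > 13]
12. n5.depth = false  [h.key > 13]
13. n5.live = "kqvr"  [d₀.depth ++ C.env]
14. n9.depth = 12  [len(C.live) + 8]
15. n10.lab = -9  [terminal]
16. n11.depth = 21  [a.lab * 2 + 39]
17. n12.key = "um"  [terminal]
18. n11.off = 17  [17]
19. n9.off = -4  [D₀.depth - 16]
20. n3.wid = 3  [a.lab * 2 - 11]
21. n3.live = 23  [a.lab + 16]
22. n13.depth = "zv"  [terminal]
23. n0.wid = 13  [S₁.live - 10]
24. n0.live = 13  [A.depth * 3 + 7]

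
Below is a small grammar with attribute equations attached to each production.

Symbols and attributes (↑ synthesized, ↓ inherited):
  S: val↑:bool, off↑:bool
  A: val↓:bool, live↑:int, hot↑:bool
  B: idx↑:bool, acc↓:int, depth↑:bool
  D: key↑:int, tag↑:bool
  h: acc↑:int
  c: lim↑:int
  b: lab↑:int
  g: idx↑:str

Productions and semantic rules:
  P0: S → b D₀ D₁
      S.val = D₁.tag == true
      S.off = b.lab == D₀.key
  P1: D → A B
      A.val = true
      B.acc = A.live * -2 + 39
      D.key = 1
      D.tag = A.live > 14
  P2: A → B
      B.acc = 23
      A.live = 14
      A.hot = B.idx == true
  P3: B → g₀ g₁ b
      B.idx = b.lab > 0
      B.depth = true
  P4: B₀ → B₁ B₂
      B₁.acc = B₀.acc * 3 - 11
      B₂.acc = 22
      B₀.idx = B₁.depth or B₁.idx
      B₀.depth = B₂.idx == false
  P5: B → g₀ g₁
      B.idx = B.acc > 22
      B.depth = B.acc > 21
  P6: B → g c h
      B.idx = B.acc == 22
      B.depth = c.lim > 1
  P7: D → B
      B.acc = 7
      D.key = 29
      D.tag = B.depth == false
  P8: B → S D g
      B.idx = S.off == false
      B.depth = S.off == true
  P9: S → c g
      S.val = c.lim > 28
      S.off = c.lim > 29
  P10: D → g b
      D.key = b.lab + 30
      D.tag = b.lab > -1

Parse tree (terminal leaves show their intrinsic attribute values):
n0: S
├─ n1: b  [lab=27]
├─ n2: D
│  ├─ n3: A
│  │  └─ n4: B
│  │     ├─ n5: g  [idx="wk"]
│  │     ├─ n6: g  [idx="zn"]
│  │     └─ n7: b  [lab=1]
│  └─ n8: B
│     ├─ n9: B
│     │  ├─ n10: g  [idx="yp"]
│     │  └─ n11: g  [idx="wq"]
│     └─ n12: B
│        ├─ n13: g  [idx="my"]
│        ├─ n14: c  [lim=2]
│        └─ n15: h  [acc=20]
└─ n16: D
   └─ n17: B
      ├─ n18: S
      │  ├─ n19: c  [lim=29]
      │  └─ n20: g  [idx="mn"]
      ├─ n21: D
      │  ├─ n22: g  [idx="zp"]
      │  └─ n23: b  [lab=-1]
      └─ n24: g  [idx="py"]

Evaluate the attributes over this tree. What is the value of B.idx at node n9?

1. n1.lab = 27  [terminal]
2. n3.val = true  [true]
3. n4.acc = 23  [23]
4. n5.idx = "wk"  [terminal]
5. n6.idx = "zn"  [terminal]
6. n7.lab = 1  [terminal]
7. n4.idx = true  [b.lab > 0]
8. n4.depth = true  [true]
9. n3.live = 14  [14]
10. n3.hot = true  [B.idx == true]
11. n8.acc = 11  [A.live * -2 + 39]
12. n9.acc = 22  [B₀.acc * 3 - 11]
13. n10.idx = "yp"  [terminal]
14. n11.idx = "wq"  [terminal]
15. n9.idx = false  [B.acc > 22]
16. n9.depth = true  [B.acc > 21]
17. n12.acc = 22  [22]
18. n13.idx = "my"  [terminal]
19. n14.lim = 2  [terminal]
20. n15.acc = 20  [terminal]
21. n12.idx = true  [B.acc == 22]
22. n12.depth = true  [c.lim > 1]
23. n8.idx = true  [B₁.depth or B₁.idx]
24. n8.depth = false  [B₂.idx == false]
25. n2.key = 1  [1]
26. n2.tag = false  [A.live > 14]
27. n17.acc = 7  [7]
28. n19.lim = 29  [terminal]
29. n20.idx = "mn"  [terminal]
30. n18.val = true  [c.lim > 28]
31. n18.off = false  [c.lim > 29]
32. n22.idx = "zp"  [terminal]
33. n23.lab = -1  [terminal]
34. n21.key = 29  [b.lab + 30]
35. n21.tag = false  [b.lab > -1]
36. n24.idx = "py"  [terminal]
37. n17.idx = true  [S.off == false]
38. n17.depth = false  [S.off == true]
39. n16.key = 29  [29]
40. n16.tag = true  [B.depth == false]
41. n0.val = true  [D₁.tag == true]
42. n0.off = false  [b.lab == D₀.key]

false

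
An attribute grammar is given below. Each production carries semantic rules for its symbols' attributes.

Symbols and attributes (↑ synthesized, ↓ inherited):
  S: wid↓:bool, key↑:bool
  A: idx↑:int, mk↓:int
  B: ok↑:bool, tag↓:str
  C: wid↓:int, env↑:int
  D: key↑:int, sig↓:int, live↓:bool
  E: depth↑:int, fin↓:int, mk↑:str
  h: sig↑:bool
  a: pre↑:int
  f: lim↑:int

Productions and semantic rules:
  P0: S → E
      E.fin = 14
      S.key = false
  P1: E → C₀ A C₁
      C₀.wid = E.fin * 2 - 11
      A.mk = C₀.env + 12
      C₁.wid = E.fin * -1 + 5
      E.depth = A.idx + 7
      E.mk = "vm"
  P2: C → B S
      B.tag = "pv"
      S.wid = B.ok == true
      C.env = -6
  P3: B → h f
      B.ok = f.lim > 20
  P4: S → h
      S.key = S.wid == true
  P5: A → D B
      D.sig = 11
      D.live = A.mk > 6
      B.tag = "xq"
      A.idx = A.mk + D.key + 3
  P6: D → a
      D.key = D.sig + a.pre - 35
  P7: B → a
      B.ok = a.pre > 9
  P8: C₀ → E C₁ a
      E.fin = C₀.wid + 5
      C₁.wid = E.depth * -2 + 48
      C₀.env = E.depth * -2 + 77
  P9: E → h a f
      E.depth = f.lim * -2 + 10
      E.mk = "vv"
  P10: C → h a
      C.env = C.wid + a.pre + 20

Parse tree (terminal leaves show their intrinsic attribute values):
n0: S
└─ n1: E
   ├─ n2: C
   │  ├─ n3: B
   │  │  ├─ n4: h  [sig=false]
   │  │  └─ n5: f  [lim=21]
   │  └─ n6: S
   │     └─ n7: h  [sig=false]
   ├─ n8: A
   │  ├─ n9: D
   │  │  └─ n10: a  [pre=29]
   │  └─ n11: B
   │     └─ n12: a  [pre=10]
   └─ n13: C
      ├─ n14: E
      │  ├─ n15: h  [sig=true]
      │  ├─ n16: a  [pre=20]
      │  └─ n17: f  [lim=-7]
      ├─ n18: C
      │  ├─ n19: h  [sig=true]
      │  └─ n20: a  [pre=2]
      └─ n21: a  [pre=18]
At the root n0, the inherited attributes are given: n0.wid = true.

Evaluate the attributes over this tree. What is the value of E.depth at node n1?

1. n0.wid = true  [given at root]
2. n1.fin = 14  [14]
3. n2.wid = 17  [E.fin * 2 - 11]
4. n3.tag = "pv"  ["pv"]
5. n4.sig = false  [terminal]
6. n5.lim = 21  [terminal]
7. n3.ok = true  [f.lim > 20]
8. n6.wid = true  [B.ok == true]
9. n7.sig = false  [terminal]
10. n6.key = true  [S.wid == true]
11. n2.env = -6  [-6]
12. n8.mk = 6  [C₀.env + 12]
13. n9.sig = 11  [11]
14. n9.live = false  [A.mk > 6]
15. n10.pre = 29  [terminal]
16. n9.key = 5  [D.sig + a.pre - 35]
17. n11.tag = "xq"  ["xq"]
18. n12.pre = 10  [terminal]
19. n11.ok = true  [a.pre > 9]
20. n8.idx = 14  [A.mk + D.key + 3]
21. n13.wid = -9  [E.fin * -1 + 5]
22. n14.fin = -4  [C₀.wid + 5]
23. n15.sig = true  [terminal]
24. n16.pre = 20  [terminal]
25. n17.lim = -7  [terminal]
26. n14.depth = 24  [f.lim * -2 + 10]
27. n14.mk = "vv"  ["vv"]
28. n18.wid = 0  [E.depth * -2 + 48]
29. n19.sig = true  [terminal]
30. n20.pre = 2  [terminal]
31. n18.env = 22  [C.wid + a.pre + 20]
32. n21.pre = 18  [terminal]
33. n13.env = 29  [E.depth * -2 + 77]
34. n1.depth = 21  [A.idx + 7]
35. n1.mk = "vm"  ["vm"]
36. n0.key = false  [false]

21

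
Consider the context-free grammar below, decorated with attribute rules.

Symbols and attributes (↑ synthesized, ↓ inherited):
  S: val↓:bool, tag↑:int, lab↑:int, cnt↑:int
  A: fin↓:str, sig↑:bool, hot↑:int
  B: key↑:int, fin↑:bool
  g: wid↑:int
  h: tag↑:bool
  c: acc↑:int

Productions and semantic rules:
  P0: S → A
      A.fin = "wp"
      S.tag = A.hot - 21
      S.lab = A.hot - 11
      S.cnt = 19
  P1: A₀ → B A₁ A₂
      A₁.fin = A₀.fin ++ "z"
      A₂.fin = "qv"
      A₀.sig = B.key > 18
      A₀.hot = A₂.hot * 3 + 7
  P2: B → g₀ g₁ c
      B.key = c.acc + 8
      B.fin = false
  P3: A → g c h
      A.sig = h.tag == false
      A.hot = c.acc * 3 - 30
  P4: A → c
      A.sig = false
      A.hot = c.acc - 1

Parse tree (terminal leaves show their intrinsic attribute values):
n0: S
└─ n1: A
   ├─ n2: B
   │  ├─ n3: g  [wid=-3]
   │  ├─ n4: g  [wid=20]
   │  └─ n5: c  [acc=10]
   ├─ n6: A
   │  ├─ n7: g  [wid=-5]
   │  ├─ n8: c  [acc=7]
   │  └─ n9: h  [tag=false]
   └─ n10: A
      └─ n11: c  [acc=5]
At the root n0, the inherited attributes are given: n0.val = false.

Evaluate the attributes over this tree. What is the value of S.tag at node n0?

1. n0.val = false  [given at root]
2. n1.fin = "wp"  ["wp"]
3. n3.wid = -3  [terminal]
4. n4.wid = 20  [terminal]
5. n5.acc = 10  [terminal]
6. n2.key = 18  [c.acc + 8]
7. n2.fin = false  [false]
8. n6.fin = "wpz"  [A₀.fin ++ "z"]
9. n7.wid = -5  [terminal]
10. n8.acc = 7  [terminal]
11. n9.tag = false  [terminal]
12. n6.sig = true  [h.tag == false]
13. n6.hot = -9  [c.acc * 3 - 30]
14. n10.fin = "qv"  ["qv"]
15. n11.acc = 5  [terminal]
16. n10.sig = false  [false]
17. n10.hot = 4  [c.acc - 1]
18. n1.sig = false  [B.key > 18]
19. n1.hot = 19  [A₂.hot * 3 + 7]
20. n0.tag = -2  [A.hot - 21]
21. n0.lab = 8  [A.hot - 11]
22. n0.cnt = 19  [19]

-2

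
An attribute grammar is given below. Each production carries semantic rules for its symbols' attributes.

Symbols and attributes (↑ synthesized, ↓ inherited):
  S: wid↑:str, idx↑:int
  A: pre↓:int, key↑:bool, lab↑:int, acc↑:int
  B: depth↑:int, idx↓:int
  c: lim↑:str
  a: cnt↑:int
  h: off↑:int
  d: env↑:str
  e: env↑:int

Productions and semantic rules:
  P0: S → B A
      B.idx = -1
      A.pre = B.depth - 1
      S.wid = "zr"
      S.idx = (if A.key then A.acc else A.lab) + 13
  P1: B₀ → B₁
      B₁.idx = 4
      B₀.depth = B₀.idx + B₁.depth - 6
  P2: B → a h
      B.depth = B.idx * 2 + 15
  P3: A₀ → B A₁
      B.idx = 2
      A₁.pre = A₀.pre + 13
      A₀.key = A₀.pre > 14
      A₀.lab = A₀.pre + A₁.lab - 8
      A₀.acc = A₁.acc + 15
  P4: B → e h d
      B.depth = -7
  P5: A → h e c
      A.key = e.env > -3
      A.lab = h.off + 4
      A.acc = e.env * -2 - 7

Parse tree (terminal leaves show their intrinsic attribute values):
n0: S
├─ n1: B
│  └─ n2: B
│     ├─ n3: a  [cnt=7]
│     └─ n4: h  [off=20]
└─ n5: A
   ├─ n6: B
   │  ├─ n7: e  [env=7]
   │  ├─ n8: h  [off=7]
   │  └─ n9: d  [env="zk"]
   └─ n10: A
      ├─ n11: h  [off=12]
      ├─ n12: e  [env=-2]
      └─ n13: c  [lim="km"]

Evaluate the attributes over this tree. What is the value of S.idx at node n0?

25

1. n1.idx = -1  [-1]
2. n2.idx = 4  [4]
3. n3.cnt = 7  [terminal]
4. n4.off = 20  [terminal]
5. n2.depth = 23  [B.idx * 2 + 15]
6. n1.depth = 16  [B₀.idx + B₁.depth - 6]
7. n5.pre = 15  [B.depth - 1]
8. n6.idx = 2  [2]
9. n7.env = 7  [terminal]
10. n8.off = 7  [terminal]
11. n9.env = "zk"  [terminal]
12. n6.depth = -7  [-7]
13. n10.pre = 28  [A₀.pre + 13]
14. n11.off = 12  [terminal]
15. n12.env = -2  [terminal]
16. n13.lim = "km"  [terminal]
17. n10.key = true  [e.env > -3]
18. n10.lab = 16  [h.off + 4]
19. n10.acc = -3  [e.env * -2 - 7]
20. n5.key = true  [A₀.pre > 14]
21. n5.lab = 23  [A₀.pre + A₁.lab - 8]
22. n5.acc = 12  [A₁.acc + 15]
23. n0.wid = "zr"  ["zr"]
24. n0.idx = 25  [(if A.key then A.acc else A.lab) + 13]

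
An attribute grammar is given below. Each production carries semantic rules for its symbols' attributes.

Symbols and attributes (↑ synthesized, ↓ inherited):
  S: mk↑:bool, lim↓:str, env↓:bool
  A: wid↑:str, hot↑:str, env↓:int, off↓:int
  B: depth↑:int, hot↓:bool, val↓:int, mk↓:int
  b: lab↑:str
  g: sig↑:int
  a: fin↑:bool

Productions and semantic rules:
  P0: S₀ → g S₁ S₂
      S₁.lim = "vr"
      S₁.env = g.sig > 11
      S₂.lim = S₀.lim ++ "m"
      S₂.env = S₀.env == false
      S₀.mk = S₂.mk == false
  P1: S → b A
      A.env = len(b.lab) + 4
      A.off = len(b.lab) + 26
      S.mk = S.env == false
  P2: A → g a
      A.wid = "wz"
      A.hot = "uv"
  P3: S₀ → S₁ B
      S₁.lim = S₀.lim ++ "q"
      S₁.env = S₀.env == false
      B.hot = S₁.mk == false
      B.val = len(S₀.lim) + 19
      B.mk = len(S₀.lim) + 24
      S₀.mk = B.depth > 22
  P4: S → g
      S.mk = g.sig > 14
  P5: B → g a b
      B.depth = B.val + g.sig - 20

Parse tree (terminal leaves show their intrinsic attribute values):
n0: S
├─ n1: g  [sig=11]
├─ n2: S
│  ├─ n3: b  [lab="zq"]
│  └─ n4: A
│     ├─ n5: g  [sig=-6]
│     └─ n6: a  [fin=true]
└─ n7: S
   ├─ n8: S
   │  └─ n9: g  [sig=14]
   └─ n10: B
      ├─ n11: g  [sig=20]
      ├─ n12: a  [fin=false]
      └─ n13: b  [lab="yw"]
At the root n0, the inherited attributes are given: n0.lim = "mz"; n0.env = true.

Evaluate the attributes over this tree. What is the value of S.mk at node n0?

true

1. n0.lim = "mz"  [given at root]
2. n0.env = true  [given at root]
3. n1.sig = 11  [terminal]
4. n2.lim = "vr"  ["vr"]
5. n2.env = false  [g.sig > 11]
6. n3.lab = "zq"  [terminal]
7. n4.env = 6  [len(b.lab) + 4]
8. n4.off = 28  [len(b.lab) + 26]
9. n5.sig = -6  [terminal]
10. n6.fin = true  [terminal]
11. n4.wid = "wz"  ["wz"]
12. n4.hot = "uv"  ["uv"]
13. n2.mk = true  [S.env == false]
14. n7.lim = "mzm"  [S₀.lim ++ "m"]
15. n7.env = false  [S₀.env == false]
16. n8.lim = "mzmq"  [S₀.lim ++ "q"]
17. n8.env = true  [S₀.env == false]
18. n9.sig = 14  [terminal]
19. n8.mk = false  [g.sig > 14]
20. n10.hot = true  [S₁.mk == false]
21. n10.val = 22  [len(S₀.lim) + 19]
22. n10.mk = 27  [len(S₀.lim) + 24]
23. n11.sig = 20  [terminal]
24. n12.fin = false  [terminal]
25. n13.lab = "yw"  [terminal]
26. n10.depth = 22  [B.val + g.sig - 20]
27. n7.mk = false  [B.depth > 22]
28. n0.mk = true  [S₂.mk == false]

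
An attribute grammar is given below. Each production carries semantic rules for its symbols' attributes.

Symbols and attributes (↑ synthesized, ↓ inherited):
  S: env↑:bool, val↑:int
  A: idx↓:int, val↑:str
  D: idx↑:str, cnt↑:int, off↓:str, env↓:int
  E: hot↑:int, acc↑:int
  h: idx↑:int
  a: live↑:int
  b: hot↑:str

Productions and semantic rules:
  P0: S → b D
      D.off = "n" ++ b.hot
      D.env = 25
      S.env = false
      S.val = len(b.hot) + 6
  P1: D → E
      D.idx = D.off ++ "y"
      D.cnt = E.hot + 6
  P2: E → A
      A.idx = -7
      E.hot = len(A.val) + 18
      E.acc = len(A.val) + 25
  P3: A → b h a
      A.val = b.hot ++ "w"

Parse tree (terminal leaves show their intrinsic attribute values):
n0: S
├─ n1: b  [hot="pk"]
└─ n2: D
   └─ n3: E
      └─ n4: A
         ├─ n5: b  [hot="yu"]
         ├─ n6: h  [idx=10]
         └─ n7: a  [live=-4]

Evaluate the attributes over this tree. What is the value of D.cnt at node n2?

1. n1.hot = "pk"  [terminal]
2. n2.off = "npk"  ["n" ++ b.hot]
3. n2.env = 25  [25]
4. n4.idx = -7  [-7]
5. n5.hot = "yu"  [terminal]
6. n6.idx = 10  [terminal]
7. n7.live = -4  [terminal]
8. n4.val = "yuw"  [b.hot ++ "w"]
9. n3.hot = 21  [len(A.val) + 18]
10. n3.acc = 28  [len(A.val) + 25]
11. n2.idx = "npky"  [D.off ++ "y"]
12. n2.cnt = 27  [E.hot + 6]
13. n0.env = false  [false]
14. n0.val = 8  [len(b.hot) + 6]

27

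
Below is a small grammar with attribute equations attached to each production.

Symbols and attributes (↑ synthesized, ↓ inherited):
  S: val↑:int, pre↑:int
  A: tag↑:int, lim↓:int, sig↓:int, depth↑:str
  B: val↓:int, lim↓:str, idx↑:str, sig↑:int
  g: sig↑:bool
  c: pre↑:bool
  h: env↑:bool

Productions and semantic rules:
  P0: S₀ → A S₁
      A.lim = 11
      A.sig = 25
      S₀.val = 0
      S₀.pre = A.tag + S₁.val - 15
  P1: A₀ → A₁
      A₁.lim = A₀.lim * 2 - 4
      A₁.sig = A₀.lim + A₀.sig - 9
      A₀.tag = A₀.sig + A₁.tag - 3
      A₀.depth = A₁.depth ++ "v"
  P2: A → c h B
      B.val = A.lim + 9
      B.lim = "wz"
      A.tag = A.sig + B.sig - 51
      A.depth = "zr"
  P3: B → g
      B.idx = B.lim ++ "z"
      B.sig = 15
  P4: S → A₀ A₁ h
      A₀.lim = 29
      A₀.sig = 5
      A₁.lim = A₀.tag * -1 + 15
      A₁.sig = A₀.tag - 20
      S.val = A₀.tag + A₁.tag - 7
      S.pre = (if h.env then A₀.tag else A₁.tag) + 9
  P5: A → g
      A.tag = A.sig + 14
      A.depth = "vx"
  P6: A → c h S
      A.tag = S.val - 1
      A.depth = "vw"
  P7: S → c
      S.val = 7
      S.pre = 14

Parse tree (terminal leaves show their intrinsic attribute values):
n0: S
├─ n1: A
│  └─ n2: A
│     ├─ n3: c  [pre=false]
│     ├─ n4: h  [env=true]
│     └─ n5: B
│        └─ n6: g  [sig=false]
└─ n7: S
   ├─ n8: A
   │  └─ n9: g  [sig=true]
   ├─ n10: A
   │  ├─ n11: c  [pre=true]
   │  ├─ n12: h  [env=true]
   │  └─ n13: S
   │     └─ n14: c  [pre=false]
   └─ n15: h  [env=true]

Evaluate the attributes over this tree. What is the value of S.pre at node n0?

16

1. n1.lim = 11  [11]
2. n1.sig = 25  [25]
3. n2.lim = 18  [A₀.lim * 2 - 4]
4. n2.sig = 27  [A₀.lim + A₀.sig - 9]
5. n3.pre = false  [terminal]
6. n4.env = true  [terminal]
7. n5.val = 27  [A.lim + 9]
8. n5.lim = "wz"  ["wz"]
9. n6.sig = false  [terminal]
10. n5.idx = "wzz"  [B.lim ++ "z"]
11. n5.sig = 15  [15]
12. n2.tag = -9  [A.sig + B.sig - 51]
13. n2.depth = "zr"  ["zr"]
14. n1.tag = 13  [A₀.sig + A₁.tag - 3]
15. n1.depth = "zrv"  [A₁.depth ++ "v"]
16. n8.lim = 29  [29]
17. n8.sig = 5  [5]
18. n9.sig = true  [terminal]
19. n8.tag = 19  [A.sig + 14]
20. n8.depth = "vx"  ["vx"]
21. n10.lim = -4  [A₀.tag * -1 + 15]
22. n10.sig = -1  [A₀.tag - 20]
23. n11.pre = true  [terminal]
24. n12.env = true  [terminal]
25. n14.pre = false  [terminal]
26. n13.val = 7  [7]
27. n13.pre = 14  [14]
28. n10.tag = 6  [S.val - 1]
29. n10.depth = "vw"  ["vw"]
30. n15.env = true  [terminal]
31. n7.val = 18  [A₀.tag + A₁.tag - 7]
32. n7.pre = 28  [(if h.env then A₀.tag else A₁.tag) + 9]
33. n0.val = 0  [0]
34. n0.pre = 16  [A.tag + S₁.val - 15]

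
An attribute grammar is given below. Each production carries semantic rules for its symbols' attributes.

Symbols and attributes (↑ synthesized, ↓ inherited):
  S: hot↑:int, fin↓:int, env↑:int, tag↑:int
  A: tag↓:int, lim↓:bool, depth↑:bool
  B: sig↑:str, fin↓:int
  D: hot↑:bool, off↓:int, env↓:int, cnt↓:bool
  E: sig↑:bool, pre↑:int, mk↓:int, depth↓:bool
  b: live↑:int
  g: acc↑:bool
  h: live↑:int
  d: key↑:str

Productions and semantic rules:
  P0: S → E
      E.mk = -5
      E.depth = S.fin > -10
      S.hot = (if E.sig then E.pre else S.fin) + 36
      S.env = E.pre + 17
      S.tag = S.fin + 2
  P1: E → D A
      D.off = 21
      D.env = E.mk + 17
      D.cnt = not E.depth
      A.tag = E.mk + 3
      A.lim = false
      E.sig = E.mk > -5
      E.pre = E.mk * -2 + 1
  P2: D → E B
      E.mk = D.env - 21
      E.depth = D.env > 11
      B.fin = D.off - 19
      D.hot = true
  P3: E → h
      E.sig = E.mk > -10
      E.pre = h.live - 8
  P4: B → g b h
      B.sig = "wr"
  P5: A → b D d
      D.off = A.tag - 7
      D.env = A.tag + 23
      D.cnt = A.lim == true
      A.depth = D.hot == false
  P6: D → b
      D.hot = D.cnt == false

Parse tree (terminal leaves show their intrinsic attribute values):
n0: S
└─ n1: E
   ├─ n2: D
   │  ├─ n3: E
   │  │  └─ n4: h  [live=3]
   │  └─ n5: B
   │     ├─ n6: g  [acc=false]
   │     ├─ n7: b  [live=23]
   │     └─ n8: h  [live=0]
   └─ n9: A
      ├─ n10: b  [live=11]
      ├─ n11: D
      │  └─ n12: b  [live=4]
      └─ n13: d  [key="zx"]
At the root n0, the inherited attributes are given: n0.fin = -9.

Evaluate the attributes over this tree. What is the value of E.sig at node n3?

true

1. n0.fin = -9  [given at root]
2. n1.mk = -5  [-5]
3. n1.depth = true  [S.fin > -10]
4. n2.off = 21  [21]
5. n2.env = 12  [E.mk + 17]
6. n2.cnt = false  [not E.depth]
7. n3.mk = -9  [D.env - 21]
8. n3.depth = true  [D.env > 11]
9. n4.live = 3  [terminal]
10. n3.sig = true  [E.mk > -10]
11. n3.pre = -5  [h.live - 8]
12. n5.fin = 2  [D.off - 19]
13. n6.acc = false  [terminal]
14. n7.live = 23  [terminal]
15. n8.live = 0  [terminal]
16. n5.sig = "wr"  ["wr"]
17. n2.hot = true  [true]
18. n9.tag = -2  [E.mk + 3]
19. n9.lim = false  [false]
20. n10.live = 11  [terminal]
21. n11.off = -9  [A.tag - 7]
22. n11.env = 21  [A.tag + 23]
23. n11.cnt = false  [A.lim == true]
24. n12.live = 4  [terminal]
25. n11.hot = true  [D.cnt == false]
26. n13.key = "zx"  [terminal]
27. n9.depth = false  [D.hot == false]
28. n1.sig = false  [E.mk > -5]
29. n1.pre = 11  [E.mk * -2 + 1]
30. n0.hot = 27  [(if E.sig then E.pre else S.fin) + 36]
31. n0.env = 28  [E.pre + 17]
32. n0.tag = -7  [S.fin + 2]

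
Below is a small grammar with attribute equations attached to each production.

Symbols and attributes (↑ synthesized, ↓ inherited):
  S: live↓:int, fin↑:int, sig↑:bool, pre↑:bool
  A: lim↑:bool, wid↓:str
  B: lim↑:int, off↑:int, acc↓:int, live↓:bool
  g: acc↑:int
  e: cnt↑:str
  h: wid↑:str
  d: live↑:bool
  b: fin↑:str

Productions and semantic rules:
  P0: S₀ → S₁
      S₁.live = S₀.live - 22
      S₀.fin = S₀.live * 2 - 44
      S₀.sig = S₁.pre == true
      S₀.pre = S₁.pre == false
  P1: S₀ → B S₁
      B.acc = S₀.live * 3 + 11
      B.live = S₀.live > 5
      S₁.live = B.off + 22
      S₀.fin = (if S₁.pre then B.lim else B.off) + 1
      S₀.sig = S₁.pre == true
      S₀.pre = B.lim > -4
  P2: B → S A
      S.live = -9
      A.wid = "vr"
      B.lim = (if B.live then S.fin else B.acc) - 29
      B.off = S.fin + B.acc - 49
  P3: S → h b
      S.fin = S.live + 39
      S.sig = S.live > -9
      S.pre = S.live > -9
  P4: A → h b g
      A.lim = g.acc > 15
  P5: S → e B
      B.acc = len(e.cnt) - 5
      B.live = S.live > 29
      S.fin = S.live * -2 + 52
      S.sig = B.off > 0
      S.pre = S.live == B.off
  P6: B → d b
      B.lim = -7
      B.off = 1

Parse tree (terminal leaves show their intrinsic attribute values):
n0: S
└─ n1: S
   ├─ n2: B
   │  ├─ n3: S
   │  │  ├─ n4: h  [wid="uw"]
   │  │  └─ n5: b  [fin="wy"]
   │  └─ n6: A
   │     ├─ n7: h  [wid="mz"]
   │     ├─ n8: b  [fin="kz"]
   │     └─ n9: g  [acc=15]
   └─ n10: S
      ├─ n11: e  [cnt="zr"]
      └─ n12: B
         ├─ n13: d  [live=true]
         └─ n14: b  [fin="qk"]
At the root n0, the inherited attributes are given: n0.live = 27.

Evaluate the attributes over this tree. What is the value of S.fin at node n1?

8

1. n0.live = 27  [given at root]
2. n1.live = 5  [S₀.live - 22]
3. n2.acc = 26  [S₀.live * 3 + 11]
4. n2.live = false  [S₀.live > 5]
5. n3.live = -9  [-9]
6. n4.wid = "uw"  [terminal]
7. n5.fin = "wy"  [terminal]
8. n3.fin = 30  [S.live + 39]
9. n3.sig = false  [S.live > -9]
10. n3.pre = false  [S.live > -9]
11. n6.wid = "vr"  ["vr"]
12. n7.wid = "mz"  [terminal]
13. n8.fin = "kz"  [terminal]
14. n9.acc = 15  [terminal]
15. n6.lim = false  [g.acc > 15]
16. n2.lim = -3  [(if B.live then S.fin else B.acc) - 29]
17. n2.off = 7  [S.fin + B.acc - 49]
18. n10.live = 29  [B.off + 22]
19. n11.cnt = "zr"  [terminal]
20. n12.acc = -3  [len(e.cnt) - 5]
21. n12.live = false  [S.live > 29]
22. n13.live = true  [terminal]
23. n14.fin = "qk"  [terminal]
24. n12.lim = -7  [-7]
25. n12.off = 1  [1]
26. n10.fin = -6  [S.live * -2 + 52]
27. n10.sig = true  [B.off > 0]
28. n10.pre = false  [S.live == B.off]
29. n1.fin = 8  [(if S₁.pre then B.lim else B.off) + 1]
30. n1.sig = false  [S₁.pre == true]
31. n1.pre = true  [B.lim > -4]
32. n0.fin = 10  [S₀.live * 2 - 44]
33. n0.sig = true  [S₁.pre == true]
34. n0.pre = false  [S₁.pre == false]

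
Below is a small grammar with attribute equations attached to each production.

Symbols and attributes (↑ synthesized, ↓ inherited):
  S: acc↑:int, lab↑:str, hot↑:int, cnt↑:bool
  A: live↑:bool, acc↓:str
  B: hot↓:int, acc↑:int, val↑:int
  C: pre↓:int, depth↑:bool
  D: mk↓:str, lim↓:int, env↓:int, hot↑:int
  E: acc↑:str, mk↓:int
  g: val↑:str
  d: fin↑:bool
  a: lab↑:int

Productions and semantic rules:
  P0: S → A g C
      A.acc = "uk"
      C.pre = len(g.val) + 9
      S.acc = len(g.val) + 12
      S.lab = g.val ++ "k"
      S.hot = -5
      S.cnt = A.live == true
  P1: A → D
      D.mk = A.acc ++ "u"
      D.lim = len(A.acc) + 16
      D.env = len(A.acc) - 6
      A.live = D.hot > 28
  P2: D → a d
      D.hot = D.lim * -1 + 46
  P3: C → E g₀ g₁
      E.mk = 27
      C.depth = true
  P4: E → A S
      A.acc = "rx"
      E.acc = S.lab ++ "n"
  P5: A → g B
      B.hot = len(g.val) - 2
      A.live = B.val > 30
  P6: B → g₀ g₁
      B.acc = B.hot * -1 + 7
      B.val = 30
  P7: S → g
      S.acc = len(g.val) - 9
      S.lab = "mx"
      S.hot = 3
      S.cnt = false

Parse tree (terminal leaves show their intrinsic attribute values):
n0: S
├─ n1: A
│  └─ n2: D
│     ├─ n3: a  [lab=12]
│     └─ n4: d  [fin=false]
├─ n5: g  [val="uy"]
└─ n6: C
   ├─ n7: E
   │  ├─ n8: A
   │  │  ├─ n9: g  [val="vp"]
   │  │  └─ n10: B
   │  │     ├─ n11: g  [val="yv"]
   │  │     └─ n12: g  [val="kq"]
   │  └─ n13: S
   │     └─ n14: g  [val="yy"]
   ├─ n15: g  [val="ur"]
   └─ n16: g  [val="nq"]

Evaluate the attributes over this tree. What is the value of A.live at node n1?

1. n1.acc = "uk"  ["uk"]
2. n2.mk = "uku"  [A.acc ++ "u"]
3. n2.lim = 18  [len(A.acc) + 16]
4. n2.env = -4  [len(A.acc) - 6]
5. n3.lab = 12  [terminal]
6. n4.fin = false  [terminal]
7. n2.hot = 28  [D.lim * -1 + 46]
8. n1.live = false  [D.hot > 28]
9. n5.val = "uy"  [terminal]
10. n6.pre = 11  [len(g.val) + 9]
11. n7.mk = 27  [27]
12. n8.acc = "rx"  ["rx"]
13. n9.val = "vp"  [terminal]
14. n10.hot = 0  [len(g.val) - 2]
15. n11.val = "yv"  [terminal]
16. n12.val = "kq"  [terminal]
17. n10.acc = 7  [B.hot * -1 + 7]
18. n10.val = 30  [30]
19. n8.live = false  [B.val > 30]
20. n14.val = "yy"  [terminal]
21. n13.acc = -7  [len(g.val) - 9]
22. n13.lab = "mx"  ["mx"]
23. n13.hot = 3  [3]
24. n13.cnt = false  [false]
25. n7.acc = "mxn"  [S.lab ++ "n"]
26. n15.val = "ur"  [terminal]
27. n16.val = "nq"  [terminal]
28. n6.depth = true  [true]
29. n0.acc = 14  [len(g.val) + 12]
30. n0.lab = "uyk"  [g.val ++ "k"]
31. n0.hot = -5  [-5]
32. n0.cnt = false  [A.live == true]

false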